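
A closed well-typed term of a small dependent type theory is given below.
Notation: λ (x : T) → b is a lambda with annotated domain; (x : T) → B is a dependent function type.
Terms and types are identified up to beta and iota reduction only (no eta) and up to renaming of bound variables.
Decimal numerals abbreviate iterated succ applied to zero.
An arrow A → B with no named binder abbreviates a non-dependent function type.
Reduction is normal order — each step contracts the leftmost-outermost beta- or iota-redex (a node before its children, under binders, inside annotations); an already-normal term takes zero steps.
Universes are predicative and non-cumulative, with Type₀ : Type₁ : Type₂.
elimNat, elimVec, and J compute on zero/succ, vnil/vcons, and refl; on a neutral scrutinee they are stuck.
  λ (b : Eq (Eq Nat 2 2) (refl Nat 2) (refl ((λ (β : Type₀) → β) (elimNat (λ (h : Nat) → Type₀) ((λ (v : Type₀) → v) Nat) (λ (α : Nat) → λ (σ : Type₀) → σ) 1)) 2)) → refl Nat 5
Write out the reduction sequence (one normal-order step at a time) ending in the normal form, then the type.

normal-order reduction:
  λ (b : Eq (Eq Nat 2 2) (refl Nat 2) (refl ((λ (β : Type₀) → β) (elimNat (λ (h : Nat) → Type₀) ((λ (v : Type₀) → v) Nat) (λ (α : Nat) → λ (σ : Type₀) → σ) 1)) 2)) → refl Nat 5
  ~> λ (b : Eq (Eq Nat 2 2) (refl Nat 2) (refl (elimNat (λ (β : Nat) → Type₀) ((λ (h : Type₀) → h) Nat) (λ (v : Nat) → λ (α : Type₀) → α) 1) 2)) → refl Nat 5
  ~> λ (b : Eq (Eq Nat 2 2) (refl Nat 2) (refl ((λ (β : Nat) → λ (h : Type₀) → h) 0 (elimNat (λ (v : Nat) → Type₀) ((λ (α : Type₀) → α) Nat) (λ (σ : Nat) → λ (θ : Type₀) → θ) 0)) 2)) → refl Nat 5
  ~> λ (b : Eq (Eq Nat 2 2) (refl Nat 2) (refl ((λ (β : Type₀) → β) (elimNat (λ (h : Nat) → Type₀) ((λ (v : Type₀) → v) Nat) (λ (α : Nat) → λ (σ : Type₀) → σ) 0)) 2)) → refl Nat 5
  ~> λ (b : Eq (Eq Nat 2 2) (refl Nat 2) (refl (elimNat (λ (β : Nat) → Type₀) ((λ (h : Type₀) → h) Nat) (λ (v : Nat) → λ (α : Type₀) → α) 0) 2)) → refl Nat 5
  ~> λ (b : Eq (Eq Nat 2 2) (refl Nat 2) (refl ((λ (β : Type₀) → β) Nat) 2)) → refl Nat 5
  ~> λ (b : Eq (Eq Nat 2 2) (refl Nat 2) (refl Nat 2)) → refl Nat 5
type:
  Eq (Eq Nat 2 2) (refl Nat 2) (refl Nat 2) → Eq Nat 5 5


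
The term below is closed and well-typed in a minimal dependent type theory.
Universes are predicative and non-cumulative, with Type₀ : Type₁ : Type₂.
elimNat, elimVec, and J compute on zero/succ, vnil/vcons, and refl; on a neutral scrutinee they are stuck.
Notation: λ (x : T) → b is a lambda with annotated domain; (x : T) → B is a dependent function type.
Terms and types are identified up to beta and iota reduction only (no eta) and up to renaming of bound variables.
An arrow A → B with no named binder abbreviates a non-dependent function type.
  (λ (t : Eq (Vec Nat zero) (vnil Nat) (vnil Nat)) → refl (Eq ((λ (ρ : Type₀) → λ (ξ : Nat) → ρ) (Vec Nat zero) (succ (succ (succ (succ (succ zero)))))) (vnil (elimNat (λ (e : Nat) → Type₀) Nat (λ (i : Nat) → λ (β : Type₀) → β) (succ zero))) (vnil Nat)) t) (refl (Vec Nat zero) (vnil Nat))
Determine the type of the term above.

inferred type:
  Eq (Eq (Vec Nat zero) (vnil Nat) (vnil Nat)) (refl (Vec Nat zero) (vnil Nat)) (refl (Vec Nat zero) (vnil Nat))


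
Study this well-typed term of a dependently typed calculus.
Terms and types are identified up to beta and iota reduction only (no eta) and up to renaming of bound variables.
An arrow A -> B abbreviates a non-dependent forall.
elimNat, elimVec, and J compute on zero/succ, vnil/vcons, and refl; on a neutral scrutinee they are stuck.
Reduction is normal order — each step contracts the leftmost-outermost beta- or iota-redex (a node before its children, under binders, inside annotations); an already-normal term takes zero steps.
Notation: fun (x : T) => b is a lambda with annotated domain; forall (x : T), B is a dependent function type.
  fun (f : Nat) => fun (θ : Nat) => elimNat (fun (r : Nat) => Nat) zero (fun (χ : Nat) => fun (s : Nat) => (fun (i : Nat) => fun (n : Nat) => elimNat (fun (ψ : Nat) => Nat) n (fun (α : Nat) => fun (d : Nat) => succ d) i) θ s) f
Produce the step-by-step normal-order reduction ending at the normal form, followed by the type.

normal-order reduction sequence:
  fun (f : Nat) => fun (θ : Nat) => elimNat (fun (r : Nat) => Nat) zero (fun (χ : Nat) => fun (s : Nat) => (fun (i : Nat) => fun (n : Nat) => elimNat (fun (ψ : Nat) => Nat) n (fun (α : Nat) => fun (d : Nat) => succ d) i) θ s) f
  ~> fun (f : Nat) => fun (θ : Nat) => elimNat (fun (r : Nat) => Nat) zero (fun (χ : Nat) => fun (s : Nat) => (fun (i : Nat) => elimNat (fun (n : Nat) => Nat) i (fun (ψ : Nat) => fun (α : Nat) => succ α) θ) s) f
  ~> fun (f : Nat) => fun (θ : Nat) => elimNat (fun (r : Nat) => Nat) zero (fun (χ : Nat) => fun (s : Nat) => elimNat (fun (i : Nat) => Nat) s (fun (n : Nat) => fun (ψ : Nat) => succ ψ) θ) f
type:
  Nat -> Nat -> Nat


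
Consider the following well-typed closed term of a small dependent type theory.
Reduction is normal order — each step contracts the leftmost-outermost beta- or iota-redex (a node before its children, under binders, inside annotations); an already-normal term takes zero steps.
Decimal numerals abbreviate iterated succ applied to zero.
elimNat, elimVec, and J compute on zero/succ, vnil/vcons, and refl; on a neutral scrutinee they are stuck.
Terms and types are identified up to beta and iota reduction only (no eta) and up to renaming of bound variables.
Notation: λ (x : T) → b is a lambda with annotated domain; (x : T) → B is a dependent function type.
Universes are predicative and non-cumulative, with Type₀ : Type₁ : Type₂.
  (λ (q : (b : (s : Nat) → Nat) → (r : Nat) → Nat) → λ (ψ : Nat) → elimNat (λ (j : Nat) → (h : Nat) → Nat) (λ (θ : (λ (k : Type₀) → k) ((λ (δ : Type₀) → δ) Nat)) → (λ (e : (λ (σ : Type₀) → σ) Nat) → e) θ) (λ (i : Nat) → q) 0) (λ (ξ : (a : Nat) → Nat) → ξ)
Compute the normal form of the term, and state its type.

reduced normal form:
  λ (q : Nat) → λ (b : Nat) → b
type:
  (q : Nat) → (b : Nat) → Nat
observation: normalization takes exactly 5 steps under the normal-order strategy.


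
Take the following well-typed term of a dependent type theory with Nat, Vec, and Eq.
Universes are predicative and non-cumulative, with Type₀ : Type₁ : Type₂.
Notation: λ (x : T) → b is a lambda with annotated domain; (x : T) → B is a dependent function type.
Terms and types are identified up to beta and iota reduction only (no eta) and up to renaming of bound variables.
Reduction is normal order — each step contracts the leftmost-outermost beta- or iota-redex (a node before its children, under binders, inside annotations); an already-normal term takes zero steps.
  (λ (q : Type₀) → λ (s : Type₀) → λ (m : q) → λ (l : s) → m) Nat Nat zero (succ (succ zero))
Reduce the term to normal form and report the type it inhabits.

reduced normal form:
  zero
type:
  Nat
observation: normalization takes exactly 4 steps under the normal-order strategy.


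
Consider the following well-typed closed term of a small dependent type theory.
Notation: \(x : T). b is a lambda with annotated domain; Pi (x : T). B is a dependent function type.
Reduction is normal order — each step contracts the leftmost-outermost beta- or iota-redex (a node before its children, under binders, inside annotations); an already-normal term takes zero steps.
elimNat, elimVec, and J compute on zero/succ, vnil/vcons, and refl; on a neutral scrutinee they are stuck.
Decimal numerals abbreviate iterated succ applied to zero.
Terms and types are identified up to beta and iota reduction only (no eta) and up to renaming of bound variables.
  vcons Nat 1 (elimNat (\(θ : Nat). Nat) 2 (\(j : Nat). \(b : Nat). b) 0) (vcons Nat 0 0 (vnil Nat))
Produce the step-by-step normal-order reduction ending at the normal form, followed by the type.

reduction (normal order):
  vcons Nat 1 (elimNat (\(θ : Nat). Nat) 2 (\(j : Nat). \(b : Nat). b) 0) (vcons Nat 0 0 (vnil Nat))
  ~> vcons Nat 1 2 (vcons Nat 0 0 (vnil Nat))
the term's type:
  Vec Nat 2


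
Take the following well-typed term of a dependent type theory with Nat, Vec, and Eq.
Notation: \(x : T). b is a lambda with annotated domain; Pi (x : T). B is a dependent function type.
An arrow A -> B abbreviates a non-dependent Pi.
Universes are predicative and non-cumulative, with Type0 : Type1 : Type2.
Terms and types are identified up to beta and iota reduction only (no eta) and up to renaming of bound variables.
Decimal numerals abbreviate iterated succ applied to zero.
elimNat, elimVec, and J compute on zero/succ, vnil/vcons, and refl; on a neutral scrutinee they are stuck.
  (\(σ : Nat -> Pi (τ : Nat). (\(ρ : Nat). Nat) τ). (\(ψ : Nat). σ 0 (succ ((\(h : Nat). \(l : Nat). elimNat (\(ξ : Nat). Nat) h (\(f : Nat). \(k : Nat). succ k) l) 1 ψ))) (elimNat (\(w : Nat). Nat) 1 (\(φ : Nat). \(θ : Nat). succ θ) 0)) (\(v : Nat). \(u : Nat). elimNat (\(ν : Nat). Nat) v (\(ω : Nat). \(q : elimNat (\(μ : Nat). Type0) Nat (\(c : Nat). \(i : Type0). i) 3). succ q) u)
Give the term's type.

the term's type:
  Nat


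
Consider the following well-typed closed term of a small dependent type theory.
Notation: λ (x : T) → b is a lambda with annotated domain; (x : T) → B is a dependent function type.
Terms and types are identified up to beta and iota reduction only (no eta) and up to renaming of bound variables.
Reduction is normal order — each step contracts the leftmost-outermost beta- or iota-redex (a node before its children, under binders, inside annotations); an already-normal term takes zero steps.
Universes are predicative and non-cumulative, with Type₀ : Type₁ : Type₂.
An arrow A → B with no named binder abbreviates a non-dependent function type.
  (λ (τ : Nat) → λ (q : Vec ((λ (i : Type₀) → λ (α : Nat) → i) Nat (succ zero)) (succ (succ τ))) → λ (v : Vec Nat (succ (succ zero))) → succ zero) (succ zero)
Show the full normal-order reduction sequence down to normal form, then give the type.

normal-order reduction:
  (λ (τ : Nat) → λ (q : Vec ((λ (i : Type₀) → λ (α : Nat) → i) Nat (succ zero)) (succ (succ τ))) → λ (v : Vec Nat (succ (succ zero))) → succ zero) (succ zero)
  ~> λ (τ : Vec ((λ (q : Type₀) → λ (i : Nat) → q) Nat (succ zero)) (succ (succ (succ zero)))) → λ (α : Vec Nat (succ (succ zero))) → succ zero
  ~> λ (τ : Vec ((λ (q : Nat) → Nat) (succ zero)) (succ (succ (succ zero)))) → λ (i : Vec Nat (succ (succ zero))) → succ zero
  ~> λ (τ : Vec Nat (succ (succ (succ zero)))) → λ (q : Vec Nat (succ (succ zero))) → succ zero
the term's type:
  Vec Nat (succ (succ (succ zero))) → Vec Nat (succ (succ zero)) → Nat


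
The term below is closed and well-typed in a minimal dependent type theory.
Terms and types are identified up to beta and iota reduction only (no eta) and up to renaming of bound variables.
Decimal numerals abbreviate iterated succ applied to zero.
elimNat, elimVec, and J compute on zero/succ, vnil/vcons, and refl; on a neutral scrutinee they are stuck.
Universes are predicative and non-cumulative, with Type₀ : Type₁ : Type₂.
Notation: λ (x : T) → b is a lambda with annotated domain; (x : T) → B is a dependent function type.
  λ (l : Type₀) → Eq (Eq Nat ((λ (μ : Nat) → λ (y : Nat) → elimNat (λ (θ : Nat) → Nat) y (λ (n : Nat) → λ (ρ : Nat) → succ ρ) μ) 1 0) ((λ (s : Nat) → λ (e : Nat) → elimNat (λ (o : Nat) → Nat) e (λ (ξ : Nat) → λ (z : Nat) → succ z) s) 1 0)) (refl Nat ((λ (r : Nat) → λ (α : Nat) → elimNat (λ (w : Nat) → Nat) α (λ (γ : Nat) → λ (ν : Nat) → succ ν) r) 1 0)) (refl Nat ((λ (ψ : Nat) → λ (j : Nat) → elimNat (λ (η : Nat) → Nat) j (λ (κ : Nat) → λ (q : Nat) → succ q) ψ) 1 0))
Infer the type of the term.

type:
  (l : Type₀) → Type₀


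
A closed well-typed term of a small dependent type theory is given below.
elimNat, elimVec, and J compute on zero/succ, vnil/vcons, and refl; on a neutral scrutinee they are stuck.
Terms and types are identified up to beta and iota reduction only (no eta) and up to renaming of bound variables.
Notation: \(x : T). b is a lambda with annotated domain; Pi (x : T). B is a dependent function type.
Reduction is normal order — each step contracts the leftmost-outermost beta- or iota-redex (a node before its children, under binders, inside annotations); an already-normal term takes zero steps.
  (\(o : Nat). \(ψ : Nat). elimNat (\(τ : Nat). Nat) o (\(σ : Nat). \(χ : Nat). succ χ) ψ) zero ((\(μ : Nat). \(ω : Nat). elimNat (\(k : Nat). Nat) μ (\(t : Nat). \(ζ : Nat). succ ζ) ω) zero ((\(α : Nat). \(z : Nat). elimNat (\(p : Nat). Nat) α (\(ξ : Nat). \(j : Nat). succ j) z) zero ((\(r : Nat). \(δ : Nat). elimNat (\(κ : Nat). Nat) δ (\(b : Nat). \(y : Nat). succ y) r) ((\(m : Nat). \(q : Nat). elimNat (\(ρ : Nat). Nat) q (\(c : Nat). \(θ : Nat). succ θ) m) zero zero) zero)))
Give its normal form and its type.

reduced normal form:
  zero
type:
  Nat
observation: 15 normal-order steps normalize the term, beginning with a beta-redex.


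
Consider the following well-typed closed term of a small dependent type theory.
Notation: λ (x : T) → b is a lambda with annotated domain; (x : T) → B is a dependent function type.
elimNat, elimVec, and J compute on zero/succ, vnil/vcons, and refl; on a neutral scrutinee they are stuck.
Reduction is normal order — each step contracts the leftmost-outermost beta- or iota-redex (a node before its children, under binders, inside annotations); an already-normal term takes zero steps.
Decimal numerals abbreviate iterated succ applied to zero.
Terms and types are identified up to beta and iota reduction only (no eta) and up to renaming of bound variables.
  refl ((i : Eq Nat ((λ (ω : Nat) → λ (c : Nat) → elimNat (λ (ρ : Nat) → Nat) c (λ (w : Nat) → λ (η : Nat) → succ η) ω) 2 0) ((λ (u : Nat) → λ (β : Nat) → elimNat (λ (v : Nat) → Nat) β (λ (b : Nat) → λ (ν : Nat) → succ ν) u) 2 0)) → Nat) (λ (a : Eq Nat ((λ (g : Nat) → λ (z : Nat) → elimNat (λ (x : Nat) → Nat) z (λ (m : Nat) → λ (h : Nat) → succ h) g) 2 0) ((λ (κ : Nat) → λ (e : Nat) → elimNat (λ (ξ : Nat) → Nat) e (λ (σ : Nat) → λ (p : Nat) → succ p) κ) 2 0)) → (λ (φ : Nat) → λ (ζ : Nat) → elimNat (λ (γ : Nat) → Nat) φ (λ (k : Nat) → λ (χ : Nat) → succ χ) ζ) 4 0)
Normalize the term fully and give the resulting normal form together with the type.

reduced normal form:
  refl ((i : Eq Nat 2 2) → Nat) (λ (ω : Eq Nat 2 2) → 4)
the term's type:
  Eq ((i : Eq Nat 2 2) → Nat) (λ (ω : Eq Nat 2 2) → 4) (λ (c : Eq Nat 2 2) → 4)


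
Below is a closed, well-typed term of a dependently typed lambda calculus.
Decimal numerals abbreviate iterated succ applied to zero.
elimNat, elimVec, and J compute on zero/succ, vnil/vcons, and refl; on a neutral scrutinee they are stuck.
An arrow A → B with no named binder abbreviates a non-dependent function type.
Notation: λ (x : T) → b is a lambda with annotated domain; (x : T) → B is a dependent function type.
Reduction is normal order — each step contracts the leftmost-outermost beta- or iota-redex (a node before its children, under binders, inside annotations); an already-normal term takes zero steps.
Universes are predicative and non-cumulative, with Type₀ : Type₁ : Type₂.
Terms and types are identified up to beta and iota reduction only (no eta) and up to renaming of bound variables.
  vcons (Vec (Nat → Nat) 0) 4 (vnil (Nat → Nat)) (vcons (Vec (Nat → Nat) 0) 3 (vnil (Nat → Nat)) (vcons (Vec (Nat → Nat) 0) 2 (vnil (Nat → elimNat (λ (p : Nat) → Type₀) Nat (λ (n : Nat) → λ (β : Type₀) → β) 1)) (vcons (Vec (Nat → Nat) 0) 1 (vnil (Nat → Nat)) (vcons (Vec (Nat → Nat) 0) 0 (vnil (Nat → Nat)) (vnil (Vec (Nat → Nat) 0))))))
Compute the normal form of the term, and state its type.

resulting normal form:
  vcons (Vec (Nat → Nat) 0) 4 (vnil (Nat → Nat)) (vcons (Vec (Nat → Nat) 0) 3 (vnil (Nat → Nat)) (vcons (Vec (Nat → Nat) 0) 2 (vnil (Nat → Nat)) (vcons (Vec (Nat → Nat) 0) 1 (vnil (Nat → Nat)) (vcons (Vec (Nat → Nat) 0) 0 (vnil (Nat → Nat)) (vnil (Vec (Nat → Nat) 0))))))
type:
  Vec (Vec (Nat → Nat) 0) 5
observation: contracting an elimNat iota-redex first, the term normalizes in 4 steps.


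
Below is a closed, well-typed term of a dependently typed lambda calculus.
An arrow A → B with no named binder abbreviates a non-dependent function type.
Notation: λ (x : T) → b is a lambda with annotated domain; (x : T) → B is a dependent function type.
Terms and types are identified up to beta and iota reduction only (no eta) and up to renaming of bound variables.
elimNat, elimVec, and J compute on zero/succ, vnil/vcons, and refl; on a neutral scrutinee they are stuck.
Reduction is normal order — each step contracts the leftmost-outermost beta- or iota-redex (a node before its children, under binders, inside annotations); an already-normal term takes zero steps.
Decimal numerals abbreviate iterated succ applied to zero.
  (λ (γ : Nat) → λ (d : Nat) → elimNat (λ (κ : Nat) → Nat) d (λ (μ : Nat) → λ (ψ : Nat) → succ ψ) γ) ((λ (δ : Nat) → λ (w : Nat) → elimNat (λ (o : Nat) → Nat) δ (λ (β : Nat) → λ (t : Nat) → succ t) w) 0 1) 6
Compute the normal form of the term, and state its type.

reduced normal form:
  7
type:
  Nat
observation: reduction starts at a beta-redex, and 12 normal-order steps reach the normal form.


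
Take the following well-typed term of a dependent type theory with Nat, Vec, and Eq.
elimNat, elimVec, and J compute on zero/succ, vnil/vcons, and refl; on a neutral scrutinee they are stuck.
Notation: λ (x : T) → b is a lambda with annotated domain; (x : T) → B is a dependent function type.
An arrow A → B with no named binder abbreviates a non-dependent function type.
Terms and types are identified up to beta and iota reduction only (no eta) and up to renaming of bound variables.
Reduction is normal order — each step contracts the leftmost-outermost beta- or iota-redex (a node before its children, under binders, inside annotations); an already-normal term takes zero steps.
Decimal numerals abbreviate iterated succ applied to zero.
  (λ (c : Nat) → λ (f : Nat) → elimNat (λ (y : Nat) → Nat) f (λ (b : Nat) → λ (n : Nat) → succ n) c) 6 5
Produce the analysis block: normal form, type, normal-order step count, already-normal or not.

normal form:
  11
type:
  Nat
steps to reach normal form (normal order): 21
term was already normal: no
first contracted redex: a beta-redex


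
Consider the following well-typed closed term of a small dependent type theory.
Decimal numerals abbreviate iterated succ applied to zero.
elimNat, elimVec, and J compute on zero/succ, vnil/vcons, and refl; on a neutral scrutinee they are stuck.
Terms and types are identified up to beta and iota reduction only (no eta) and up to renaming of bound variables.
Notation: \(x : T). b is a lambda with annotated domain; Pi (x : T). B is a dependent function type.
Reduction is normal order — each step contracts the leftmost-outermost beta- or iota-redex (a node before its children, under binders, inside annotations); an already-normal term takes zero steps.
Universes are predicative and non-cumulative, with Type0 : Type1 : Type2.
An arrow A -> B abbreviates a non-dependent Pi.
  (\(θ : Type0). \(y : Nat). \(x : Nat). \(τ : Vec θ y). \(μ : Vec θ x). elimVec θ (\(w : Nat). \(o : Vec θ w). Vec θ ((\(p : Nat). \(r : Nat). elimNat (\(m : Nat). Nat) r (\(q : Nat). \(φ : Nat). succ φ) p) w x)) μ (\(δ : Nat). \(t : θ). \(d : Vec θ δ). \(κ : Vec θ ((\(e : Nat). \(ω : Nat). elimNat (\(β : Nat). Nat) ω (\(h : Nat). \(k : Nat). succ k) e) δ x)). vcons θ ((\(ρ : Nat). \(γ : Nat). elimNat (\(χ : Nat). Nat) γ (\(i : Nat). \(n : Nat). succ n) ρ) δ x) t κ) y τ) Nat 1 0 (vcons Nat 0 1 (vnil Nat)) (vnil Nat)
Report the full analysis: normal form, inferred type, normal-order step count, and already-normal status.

reduced normal form:
  vcons Nat 0 1 (vnil Nat)
the term's type:
  Vec Nat 1
normal-order step count: 14
started in normal form: no
first redex: a beta-redex


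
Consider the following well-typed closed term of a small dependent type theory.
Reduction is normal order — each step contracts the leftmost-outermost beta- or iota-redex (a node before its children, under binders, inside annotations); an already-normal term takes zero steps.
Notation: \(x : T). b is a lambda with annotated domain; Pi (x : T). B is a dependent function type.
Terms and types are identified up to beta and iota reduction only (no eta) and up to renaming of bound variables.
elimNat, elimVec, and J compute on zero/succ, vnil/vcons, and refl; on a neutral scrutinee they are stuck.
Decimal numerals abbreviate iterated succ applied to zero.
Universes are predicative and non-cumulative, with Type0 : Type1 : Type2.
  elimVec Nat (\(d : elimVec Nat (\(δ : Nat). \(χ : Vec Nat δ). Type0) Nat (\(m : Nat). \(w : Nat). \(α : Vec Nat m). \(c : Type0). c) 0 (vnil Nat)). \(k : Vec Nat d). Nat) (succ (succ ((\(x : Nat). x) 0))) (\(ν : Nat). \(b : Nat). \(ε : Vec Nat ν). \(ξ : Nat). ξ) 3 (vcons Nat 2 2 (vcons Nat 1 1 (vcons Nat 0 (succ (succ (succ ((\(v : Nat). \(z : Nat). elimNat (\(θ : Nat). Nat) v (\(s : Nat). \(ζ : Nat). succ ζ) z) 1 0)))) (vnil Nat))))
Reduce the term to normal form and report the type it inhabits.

reduced normal form:
  2
the term's type:
  Nat


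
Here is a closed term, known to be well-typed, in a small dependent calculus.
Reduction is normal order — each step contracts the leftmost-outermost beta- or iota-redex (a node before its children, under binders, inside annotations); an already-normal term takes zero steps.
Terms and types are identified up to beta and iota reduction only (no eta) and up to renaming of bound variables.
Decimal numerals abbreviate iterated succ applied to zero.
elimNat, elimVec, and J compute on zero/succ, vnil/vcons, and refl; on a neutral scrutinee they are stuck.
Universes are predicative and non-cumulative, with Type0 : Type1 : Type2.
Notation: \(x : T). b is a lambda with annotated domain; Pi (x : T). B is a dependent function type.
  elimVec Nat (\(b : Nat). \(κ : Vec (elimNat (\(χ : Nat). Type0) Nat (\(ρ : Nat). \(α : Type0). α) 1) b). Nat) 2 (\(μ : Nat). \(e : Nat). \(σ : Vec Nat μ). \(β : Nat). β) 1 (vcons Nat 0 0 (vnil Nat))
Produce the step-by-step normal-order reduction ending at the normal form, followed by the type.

reduction (normal order):
  elimVec Nat (\(b : Nat). \(κ : Vec (elimNat (\(χ : Nat). Type0) Nat (\(ρ : Nat). \(α : Type0). α) 1) b). Nat) 2 (\(μ : Nat). \(e : Nat). \(σ : Vec Nat μ). \(β : Nat). β) 1 (vcons Nat 0 0 (vnil Nat))
  ~> (\(b : Nat). \(κ : Nat). \(χ : Vec Nat b). \(ρ : Nat). ρ) 0 0 (vnil Nat) (elimVec Nat (\(α : Nat). \(μ : Vec (elimNat (\(e : Nat). Type0) Nat (\(σ : Nat). \(β : Type0). β) 1) α). Nat) 2 (\(η : Nat). \(x : Nat). \(a : Vec Nat η). \(k : Nat). k) 0 (vnil Nat))
  ~> (\(b : Nat). \(κ : Vec Nat 0). \(χ : Nat). χ) 0 (vnil Nat) (elimVec Nat (\(ρ : Nat). \(α : Vec (elimNat (\(μ : Nat). Type0) Nat (\(e : Nat). \(σ : Type0). σ) 1) ρ). Nat) 2 (\(β : Nat). \(η : Nat). \(x : Vec Nat β). \(a : Nat). a) 0 (vnil Nat))
  ~> (\(b : Vec Nat 0). \(κ : Nat). κ) (vnil Nat) (elimVec Nat (\(χ : Nat). \(ρ : Vec (elimNat (\(α : Nat). Type0) Nat (\(μ : Nat). \(e : Type0). e) 1) χ). Nat) 2 (\(σ : Nat). \(β : Nat). \(η : Vec Nat σ). \(x : Nat). x) 0 (vnil Nat))
  ~> (\(b : Nat). b) (elimVec Nat (\(κ : Nat). \(χ : Vec (elimNat (\(ρ : Nat). Type0) Nat (\(α : Nat). \(μ : Type0). μ) 1) κ). Nat) 2 (\(e : Nat). \(σ : Nat). \(β : Vec Nat e). \(η : Nat). η) 0 (vnil Nat))
  ~> elimVec Nat (\(b : Nat). \(κ : Vec (elimNat (\(χ : Nat). Type0) Nat (\(ρ : Nat). \(α : Type0). α) 1) b). Nat) 2 (\(μ : Nat). \(e : Nat). \(σ : Vec Nat μ). \(β : Nat). β) 0 (vnil Nat)
  ~> 2
type:
  Nat


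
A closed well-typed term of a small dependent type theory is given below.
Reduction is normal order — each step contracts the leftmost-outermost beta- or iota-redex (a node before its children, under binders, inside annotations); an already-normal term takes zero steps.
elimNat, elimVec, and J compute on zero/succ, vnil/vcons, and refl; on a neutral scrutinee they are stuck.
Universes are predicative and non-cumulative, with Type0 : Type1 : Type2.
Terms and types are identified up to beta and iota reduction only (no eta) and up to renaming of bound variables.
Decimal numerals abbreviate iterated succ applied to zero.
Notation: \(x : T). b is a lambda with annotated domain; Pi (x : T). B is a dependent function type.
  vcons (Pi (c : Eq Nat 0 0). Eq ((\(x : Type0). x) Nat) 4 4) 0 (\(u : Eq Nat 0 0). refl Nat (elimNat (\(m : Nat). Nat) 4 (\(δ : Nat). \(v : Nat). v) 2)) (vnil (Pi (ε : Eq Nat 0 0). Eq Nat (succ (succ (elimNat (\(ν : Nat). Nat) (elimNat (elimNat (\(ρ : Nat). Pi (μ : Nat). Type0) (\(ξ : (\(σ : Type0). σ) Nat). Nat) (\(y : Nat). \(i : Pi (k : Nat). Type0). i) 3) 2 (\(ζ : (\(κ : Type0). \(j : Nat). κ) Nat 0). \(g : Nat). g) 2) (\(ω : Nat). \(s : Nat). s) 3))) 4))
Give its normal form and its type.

resulting normal form:
  vcons (Pi (c : Eq Nat 0 0). Eq Nat 4 4) 0 (\(x : Eq Nat 0 0). refl Nat 4) (vnil (Pi (u : Eq Nat 0 0). Eq Nat 4 4))
inferred type:
  Vec (Pi (c : Eq Nat 0 0). Eq Nat 4 4) 1


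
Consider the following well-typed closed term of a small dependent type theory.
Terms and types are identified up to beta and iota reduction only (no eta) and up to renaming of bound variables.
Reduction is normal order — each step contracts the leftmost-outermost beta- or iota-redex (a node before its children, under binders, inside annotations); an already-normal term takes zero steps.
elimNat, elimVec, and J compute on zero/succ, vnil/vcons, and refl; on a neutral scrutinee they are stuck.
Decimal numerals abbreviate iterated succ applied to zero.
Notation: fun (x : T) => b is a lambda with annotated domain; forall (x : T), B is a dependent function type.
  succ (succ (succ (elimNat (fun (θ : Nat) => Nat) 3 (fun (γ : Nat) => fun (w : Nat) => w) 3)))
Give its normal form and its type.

normal form:
  6
inferred type:
  Nat


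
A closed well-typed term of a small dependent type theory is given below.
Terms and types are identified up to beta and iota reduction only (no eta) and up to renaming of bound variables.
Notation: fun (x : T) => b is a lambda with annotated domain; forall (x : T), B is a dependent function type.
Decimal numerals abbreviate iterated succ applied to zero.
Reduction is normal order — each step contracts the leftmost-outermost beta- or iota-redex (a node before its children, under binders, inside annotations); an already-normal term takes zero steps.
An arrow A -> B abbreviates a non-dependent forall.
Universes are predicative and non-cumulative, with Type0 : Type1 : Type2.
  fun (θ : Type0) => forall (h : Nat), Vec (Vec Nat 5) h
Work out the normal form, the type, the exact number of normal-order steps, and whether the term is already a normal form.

normal form:
  fun (θ : Type0) => forall (h : Nat), Vec (Vec Nat 5) h
type:
  Type0 -> Type0
reduction steps (normal order): 0
term was already normal: yes


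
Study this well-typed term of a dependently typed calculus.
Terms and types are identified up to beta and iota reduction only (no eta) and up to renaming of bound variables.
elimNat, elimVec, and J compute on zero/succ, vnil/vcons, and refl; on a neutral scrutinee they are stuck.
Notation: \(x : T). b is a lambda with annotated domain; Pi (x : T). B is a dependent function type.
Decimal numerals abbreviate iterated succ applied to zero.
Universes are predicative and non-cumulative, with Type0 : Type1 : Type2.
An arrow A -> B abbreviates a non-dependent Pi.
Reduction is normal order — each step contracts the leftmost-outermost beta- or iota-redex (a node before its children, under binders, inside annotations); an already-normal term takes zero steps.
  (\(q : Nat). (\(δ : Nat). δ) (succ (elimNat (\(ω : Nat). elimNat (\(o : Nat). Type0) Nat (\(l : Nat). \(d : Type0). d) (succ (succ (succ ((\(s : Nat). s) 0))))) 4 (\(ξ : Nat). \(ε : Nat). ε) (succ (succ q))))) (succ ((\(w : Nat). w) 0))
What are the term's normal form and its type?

resulting normal form:
  5
the term's type:
  Nat
observation: the first redex contracted is a beta-redex; the normal form is reached in 24 normal-order steps.


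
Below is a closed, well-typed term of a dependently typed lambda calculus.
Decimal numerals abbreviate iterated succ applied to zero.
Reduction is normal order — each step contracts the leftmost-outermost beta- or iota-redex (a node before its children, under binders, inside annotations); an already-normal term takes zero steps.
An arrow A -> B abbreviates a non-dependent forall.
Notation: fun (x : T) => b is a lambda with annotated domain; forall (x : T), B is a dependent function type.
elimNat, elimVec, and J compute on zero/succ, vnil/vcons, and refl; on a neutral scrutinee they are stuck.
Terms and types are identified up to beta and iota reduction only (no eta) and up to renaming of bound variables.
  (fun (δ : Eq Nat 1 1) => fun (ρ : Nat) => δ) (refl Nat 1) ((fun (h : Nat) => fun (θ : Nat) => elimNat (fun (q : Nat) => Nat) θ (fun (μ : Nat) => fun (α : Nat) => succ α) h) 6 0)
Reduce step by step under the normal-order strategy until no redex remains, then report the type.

normal-order reduction sequence:
  (fun (δ : Eq Nat 1 1) => fun (ρ : Nat) => δ) (refl Nat 1) ((fun (h : Nat) => fun (θ : Nat) => elimNat (fun (q : Nat) => Nat) θ (fun (μ : Nat) => fun (α : Nat) => succ α) h) 6 0)
  ~> (fun (δ : Nat) => refl Nat 1) ((fun (ρ : Nat) => fun (h : Nat) => elimNat (fun (θ : Nat) => Nat) h (fun (q : Nat) => fun (μ : Nat) => succ μ) ρ) 6 0)
  ~> refl Nat 1
the term's type:
  Eq Nat 1 1


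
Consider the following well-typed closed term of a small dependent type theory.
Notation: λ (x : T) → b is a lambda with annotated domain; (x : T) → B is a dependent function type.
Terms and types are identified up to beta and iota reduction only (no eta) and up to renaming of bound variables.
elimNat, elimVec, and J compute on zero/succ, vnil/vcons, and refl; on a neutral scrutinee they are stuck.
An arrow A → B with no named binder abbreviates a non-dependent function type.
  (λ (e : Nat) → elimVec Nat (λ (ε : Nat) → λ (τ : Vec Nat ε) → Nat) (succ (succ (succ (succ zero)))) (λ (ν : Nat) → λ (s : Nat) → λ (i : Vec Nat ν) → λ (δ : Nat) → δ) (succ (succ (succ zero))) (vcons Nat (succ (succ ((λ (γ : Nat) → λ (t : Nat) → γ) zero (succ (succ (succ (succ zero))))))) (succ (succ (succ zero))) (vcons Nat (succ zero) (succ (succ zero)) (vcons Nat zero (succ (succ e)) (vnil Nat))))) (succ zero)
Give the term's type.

type:
  Nat


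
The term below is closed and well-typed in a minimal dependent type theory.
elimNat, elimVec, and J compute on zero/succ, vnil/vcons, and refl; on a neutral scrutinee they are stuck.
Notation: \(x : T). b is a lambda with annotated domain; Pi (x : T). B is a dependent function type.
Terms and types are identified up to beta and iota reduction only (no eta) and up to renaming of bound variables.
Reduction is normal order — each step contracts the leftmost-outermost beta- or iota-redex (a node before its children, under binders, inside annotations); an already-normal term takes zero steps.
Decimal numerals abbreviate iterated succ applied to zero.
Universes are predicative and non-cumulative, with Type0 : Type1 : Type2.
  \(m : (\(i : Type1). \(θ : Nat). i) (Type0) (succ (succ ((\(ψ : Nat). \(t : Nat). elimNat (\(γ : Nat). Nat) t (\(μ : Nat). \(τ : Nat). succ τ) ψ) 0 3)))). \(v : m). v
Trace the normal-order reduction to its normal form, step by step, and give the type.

normal-order reduction sequence:
  \(m : (\(i : Type1). \(θ : Nat). i) (Type0) (succ (succ ((\(ψ : Nat). \(t : Nat). elimNat (\(γ : Nat). Nat) t (\(μ : Nat). \(τ : Nat). succ τ) ψ) 0 3)))). \(v : m). v
  ~> \(m : (\(i : Nat). Type0) (succ (succ ((\(θ : Nat). \(ψ : Nat). elimNat (\(t : Nat). Nat) ψ (\(γ : Nat). \(μ : Nat). succ μ) θ) 0 3)))). \(τ : m). τ
  ~> \(m : Type0). \(i : m). i
inferred type:
  Pi (m : Type0). Pi (i : m). m


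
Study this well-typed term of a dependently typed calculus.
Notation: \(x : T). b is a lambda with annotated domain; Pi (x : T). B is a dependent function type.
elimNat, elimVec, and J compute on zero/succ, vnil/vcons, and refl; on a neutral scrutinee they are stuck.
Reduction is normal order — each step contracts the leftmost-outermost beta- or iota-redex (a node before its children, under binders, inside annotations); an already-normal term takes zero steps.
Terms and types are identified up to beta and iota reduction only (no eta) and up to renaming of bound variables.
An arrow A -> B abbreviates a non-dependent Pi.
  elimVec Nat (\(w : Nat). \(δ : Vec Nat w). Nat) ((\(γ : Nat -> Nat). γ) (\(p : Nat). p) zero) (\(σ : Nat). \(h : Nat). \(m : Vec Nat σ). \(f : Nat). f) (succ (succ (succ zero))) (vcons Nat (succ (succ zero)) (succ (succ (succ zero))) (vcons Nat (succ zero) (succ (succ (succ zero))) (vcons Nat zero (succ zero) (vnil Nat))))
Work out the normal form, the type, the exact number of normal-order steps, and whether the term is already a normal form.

normal form:
  zero
the term's type:
  Nat
reduction steps (normal order): 18
started in normal form: no
first contracted redex: an elimVec iota-redex


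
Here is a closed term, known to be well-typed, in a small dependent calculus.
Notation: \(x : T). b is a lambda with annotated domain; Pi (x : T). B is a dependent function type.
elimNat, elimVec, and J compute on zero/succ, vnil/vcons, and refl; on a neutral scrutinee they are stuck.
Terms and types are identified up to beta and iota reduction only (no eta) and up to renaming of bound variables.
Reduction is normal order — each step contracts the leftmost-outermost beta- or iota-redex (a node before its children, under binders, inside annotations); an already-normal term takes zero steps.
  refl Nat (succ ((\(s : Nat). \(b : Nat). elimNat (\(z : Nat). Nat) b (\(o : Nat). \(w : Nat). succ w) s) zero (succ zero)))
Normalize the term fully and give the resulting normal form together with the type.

reduced normal form:
  refl Nat (succ (succ zero))
type:
  Eq Nat (succ (succ zero)) (succ (succ zero))


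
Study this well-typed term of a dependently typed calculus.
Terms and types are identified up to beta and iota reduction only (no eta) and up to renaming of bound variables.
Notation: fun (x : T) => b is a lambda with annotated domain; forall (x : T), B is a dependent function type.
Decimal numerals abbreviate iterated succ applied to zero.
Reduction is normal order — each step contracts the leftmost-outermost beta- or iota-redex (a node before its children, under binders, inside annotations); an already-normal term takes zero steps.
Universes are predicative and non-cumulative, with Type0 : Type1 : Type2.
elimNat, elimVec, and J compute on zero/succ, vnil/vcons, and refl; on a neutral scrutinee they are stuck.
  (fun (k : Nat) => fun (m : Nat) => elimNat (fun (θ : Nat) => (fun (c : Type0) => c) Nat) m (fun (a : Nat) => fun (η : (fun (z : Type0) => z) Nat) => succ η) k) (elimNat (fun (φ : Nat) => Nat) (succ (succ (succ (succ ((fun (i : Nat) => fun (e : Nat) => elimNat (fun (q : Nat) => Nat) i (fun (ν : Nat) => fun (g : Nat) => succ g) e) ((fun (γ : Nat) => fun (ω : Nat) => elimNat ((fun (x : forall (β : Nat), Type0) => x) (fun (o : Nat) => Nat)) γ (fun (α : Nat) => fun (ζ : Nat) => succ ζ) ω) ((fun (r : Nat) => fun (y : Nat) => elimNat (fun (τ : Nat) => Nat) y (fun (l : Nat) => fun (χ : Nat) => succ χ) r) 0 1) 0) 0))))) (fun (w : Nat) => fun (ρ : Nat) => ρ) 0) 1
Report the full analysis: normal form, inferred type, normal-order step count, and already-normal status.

resulting normal form:
  6
type:
  Nat
reduction steps (normal order): 30
already normal: no
first contracted redex: a beta-redex


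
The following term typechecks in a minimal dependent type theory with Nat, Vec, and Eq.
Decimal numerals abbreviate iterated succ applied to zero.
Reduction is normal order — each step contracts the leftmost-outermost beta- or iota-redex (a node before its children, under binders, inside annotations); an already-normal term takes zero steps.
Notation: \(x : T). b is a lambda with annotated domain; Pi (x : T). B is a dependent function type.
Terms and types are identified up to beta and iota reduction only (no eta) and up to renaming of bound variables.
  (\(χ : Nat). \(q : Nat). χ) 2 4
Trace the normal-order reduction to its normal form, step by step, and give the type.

normal-order reduction sequence:
  (\(χ : Nat). \(q : Nat). χ) 2 4
  ~> (\(χ : Nat). 2) 4
  ~> 2
type:
  Nat


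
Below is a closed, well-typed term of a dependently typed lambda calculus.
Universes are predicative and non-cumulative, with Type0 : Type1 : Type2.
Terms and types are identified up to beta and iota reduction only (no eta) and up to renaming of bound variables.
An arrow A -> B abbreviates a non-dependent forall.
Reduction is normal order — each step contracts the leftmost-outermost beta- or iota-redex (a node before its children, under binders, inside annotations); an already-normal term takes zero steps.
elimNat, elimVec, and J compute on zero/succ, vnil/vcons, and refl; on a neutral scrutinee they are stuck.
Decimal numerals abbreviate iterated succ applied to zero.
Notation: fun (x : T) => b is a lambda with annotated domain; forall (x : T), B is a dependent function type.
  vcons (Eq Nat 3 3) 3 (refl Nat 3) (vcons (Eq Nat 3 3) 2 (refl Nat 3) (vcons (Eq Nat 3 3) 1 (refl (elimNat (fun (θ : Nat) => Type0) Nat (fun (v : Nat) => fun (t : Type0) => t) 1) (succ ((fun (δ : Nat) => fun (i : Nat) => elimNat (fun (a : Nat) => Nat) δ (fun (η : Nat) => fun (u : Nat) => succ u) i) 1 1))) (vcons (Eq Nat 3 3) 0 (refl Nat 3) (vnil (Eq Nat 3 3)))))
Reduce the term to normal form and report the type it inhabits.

normal form:
  vcons (Eq Nat 3 3) 3 (refl Nat 3) (vcons (Eq Nat 3 3) 2 (refl Nat 3) (vcons (Eq Nat 3 3) 1 (refl Nat 3) (vcons (Eq Nat 3 3) 0 (refl Nat 3) (vnil (Eq Nat 3 3)))))
the term's type:
  Vec (Eq Nat 3 3) 4


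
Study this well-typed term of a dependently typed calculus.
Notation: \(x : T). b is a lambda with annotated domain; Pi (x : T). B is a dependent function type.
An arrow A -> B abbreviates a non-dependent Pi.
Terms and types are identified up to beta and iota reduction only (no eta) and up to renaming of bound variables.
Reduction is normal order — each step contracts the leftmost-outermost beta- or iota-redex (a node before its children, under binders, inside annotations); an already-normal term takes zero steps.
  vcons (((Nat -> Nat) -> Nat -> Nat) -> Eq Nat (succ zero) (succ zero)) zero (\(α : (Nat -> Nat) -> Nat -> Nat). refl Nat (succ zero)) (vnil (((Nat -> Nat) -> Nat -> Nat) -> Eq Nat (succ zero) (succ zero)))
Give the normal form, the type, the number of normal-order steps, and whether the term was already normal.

normal form:
  vcons (((Nat -> Nat) -> Nat -> Nat) -> Eq Nat (succ zero) (succ zero)) zero (\(α : (Nat -> Nat) -> Nat -> Nat). refl Nat (succ zero)) (vnil (((Nat -> Nat) -> Nat -> Nat) -> Eq Nat (succ zero) (succ zero)))
type:
  Vec (((Nat -> Nat) -> Nat -> Nat) -> Eq Nat (succ zero) (succ zero)) (succ zero)
steps to reach normal form (normal order): 0
started in normal form: yes


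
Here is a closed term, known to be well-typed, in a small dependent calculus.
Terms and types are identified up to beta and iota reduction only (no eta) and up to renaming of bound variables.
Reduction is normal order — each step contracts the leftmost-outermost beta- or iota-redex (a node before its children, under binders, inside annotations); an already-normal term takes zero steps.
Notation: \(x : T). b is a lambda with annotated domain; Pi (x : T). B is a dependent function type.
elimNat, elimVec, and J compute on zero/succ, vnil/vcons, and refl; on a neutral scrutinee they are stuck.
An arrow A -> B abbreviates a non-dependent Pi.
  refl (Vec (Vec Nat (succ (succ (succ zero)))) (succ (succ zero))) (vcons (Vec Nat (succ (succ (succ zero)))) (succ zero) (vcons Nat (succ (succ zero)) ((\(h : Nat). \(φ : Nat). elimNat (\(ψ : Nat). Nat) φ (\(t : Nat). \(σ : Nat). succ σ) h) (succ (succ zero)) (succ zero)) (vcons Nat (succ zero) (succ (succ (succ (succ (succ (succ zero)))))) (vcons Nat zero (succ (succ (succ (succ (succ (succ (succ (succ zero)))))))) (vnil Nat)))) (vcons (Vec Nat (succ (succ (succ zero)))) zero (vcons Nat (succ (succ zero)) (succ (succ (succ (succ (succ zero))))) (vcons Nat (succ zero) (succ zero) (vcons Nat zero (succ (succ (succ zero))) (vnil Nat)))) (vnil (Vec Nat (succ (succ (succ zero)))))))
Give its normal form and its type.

reduced normal form:
  refl (Vec (Vec Nat (succ (succ (succ zero)))) (succ (succ zero))) (vcons (Vec Nat (succ (succ (succ zero)))) (succ zero) (vcons Nat (succ (succ zero)) (succ (succ (succ zero))) (vcons Nat (succ zero) (succ (succ (succ (succ (succ (succ zero)))))) (vcons Nat zero (succ (succ (succ (succ (succ (succ (succ (succ zero)))))))) (vnil Nat)))) (vcons (Vec Nat (succ (succ (succ zero)))) zero (vcons Nat (succ (succ zero)) (succ (succ (succ (succ (succ zero))))) (vcons Nat (succ zero) (succ zero) (vcons Nat zero (succ (succ (succ zero))) (vnil Nat)))) (vnil (Vec Nat (succ (succ (succ zero)))))))
the term's type:
  Eq (Vec (Vec Nat (succ (succ (succ zero)))) (succ (succ zero))) (vcons (Vec Nat (succ (succ (succ zero)))) (succ zero) (vcons Nat (succ (succ zero)) (succ (succ (succ zero))) (vcons Nat (succ zero) (succ (succ (succ (succ (succ (succ zero)))))) (vcons Nat zero (succ (succ (succ (succ (succ (succ (succ (succ zero)))))))) (vnil Nat)))) (vcons (Vec Nat (succ (succ (succ zero)))) zero (vcons Nat (succ (succ zero)) (succ (succ (succ (succ (succ zero))))) (vcons Nat (succ zero) (succ zero) (vcons Nat zero (succ (succ (succ zero))) (vnil Nat)))) (vnil (Vec Nat (succ (succ (succ zero))))))) (vcons (Vec Nat (succ (succ (succ zero)))) (succ zero) (vcons Nat (succ (succ zero)) (succ (succ (succ zero))) (vcons Nat (succ zero) (succ (succ (succ (succ (succ (succ zero)))))) (vcons Nat zero (succ (succ (succ (succ (succ (succ (succ (succ zero)))))))) (vnil Nat)))) (vcons (Vec Nat (succ (succ (succ zero)))) zero (vcons Nat (succ (succ zero)) (succ (succ (succ (succ (succ zero))))) (vcons Nat (succ zero) (succ zero) (vcons Nat zero (succ (succ (succ zero))) (vnil Nat)))) (vnil (Vec Nat (succ (succ (succ zero)))))))
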